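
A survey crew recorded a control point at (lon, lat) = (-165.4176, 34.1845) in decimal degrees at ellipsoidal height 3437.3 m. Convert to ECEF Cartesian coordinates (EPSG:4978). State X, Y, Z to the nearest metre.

WGS84: a = 6378137 m, e² = 0.006694380; N(φ) = a/√(1−e²sin²φ) = 6384887.234 m.
X = (N+h)·cosφ·cosλ = -5114394.180 m; Y = (N+h)·cosφ·sinλ = -1330522.409 m; Z = (N(1−e²)+h)·sinφ = 3565326.047 m.

X -5114394 m, Y -1330522 m, Z 3565326 m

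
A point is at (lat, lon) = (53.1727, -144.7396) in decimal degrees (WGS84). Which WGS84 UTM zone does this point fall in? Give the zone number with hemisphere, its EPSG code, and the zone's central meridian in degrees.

Zone 6N (EPSG:32606), central meridian -147°

UTM zone = ⌊(λ + 180)/6⌋ + 1; -144.7396° ∈ [-150°, -144°) → zone 6.
Hemisphere: N (φ ≥ 0).
Central meridian λ₀ = 6×6 − 183 = -147°.
EPSG code: 32606.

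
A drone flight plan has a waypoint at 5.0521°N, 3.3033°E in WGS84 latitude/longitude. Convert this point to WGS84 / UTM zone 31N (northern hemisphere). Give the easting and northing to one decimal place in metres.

Zone 31 central meridian λ₀ = 6×31 − 183 = 3°; Δλ = +0.3033°.
Transverse Mercator on WGS84 with k₀ = 0.9996 gives E = 533619.608 m, N = 558431.192 m.

E 533619.6 m, N 558431.2 m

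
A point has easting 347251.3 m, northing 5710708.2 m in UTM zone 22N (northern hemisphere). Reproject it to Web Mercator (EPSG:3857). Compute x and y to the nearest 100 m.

Unproject from UTM 22N (λ₀ = -51°) → φ = 51.52680014°, λ = -53.20199961°.
Web Mercator (R = 6378137 m): x = -5922419.506 m, y = 6715012.956 m.

x -5922400 m, y 6715000 m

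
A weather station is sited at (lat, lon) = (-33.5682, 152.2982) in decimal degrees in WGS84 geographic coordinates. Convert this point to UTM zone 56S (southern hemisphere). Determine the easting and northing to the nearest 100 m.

E 434900 m, N 6285500 m

Zone 56 central meridian λ₀ = 6×56 − 183 = 153°; Δλ = -0.7018°.
Transverse Mercator on WGS84 with k₀ = 0.9996 gives E = 434863.570 m, N = 6285498.890 m.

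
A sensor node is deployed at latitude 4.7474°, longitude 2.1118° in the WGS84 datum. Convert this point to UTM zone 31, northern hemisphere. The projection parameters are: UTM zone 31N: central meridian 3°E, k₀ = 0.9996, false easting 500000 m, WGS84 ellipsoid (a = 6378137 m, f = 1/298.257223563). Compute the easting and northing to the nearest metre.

E 401498 m, N 524806 m

Zone 31 central meridian λ₀ = 6×31 − 183 = 3°; Δλ = -0.8882°.
Transverse Mercator on WGS84 with k₀ = 0.9996 gives E = 401498.477 m, N = 524805.575 m.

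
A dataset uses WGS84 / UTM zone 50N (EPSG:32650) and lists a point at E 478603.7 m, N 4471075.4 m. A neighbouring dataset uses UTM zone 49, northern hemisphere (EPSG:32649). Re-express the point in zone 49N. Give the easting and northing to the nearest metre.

E 987968 m, N 4486934 m

UTM 50N → geographic: φ = 40.39000029°, λ = 116.74789962°.
UTM 49N (λ₀ = 111°) forward: E = 987968.212 m, N = 4486934.308 m.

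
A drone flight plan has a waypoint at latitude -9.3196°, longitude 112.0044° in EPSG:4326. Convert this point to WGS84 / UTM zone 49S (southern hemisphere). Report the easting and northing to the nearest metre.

E 610304 m, N 8969657 m

Zone 49 central meridian λ₀ = 6×49 − 183 = 111°; Δλ = +1.0044°.
Transverse Mercator on WGS84 with k₀ = 0.9996 gives E = 610304.394 m, N = 8969656.848 m.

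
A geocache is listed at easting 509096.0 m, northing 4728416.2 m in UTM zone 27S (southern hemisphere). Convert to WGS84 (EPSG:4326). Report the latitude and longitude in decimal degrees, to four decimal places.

lat -47.5976°, lon -20.8790°

Zone 27S: λ₀ = -21°, k₀ = 0.9996, false easting 500000 m, false northing 10000000 m.
Meridian distance M = (N − FN)/k₀ = -5273693.3 m.
Inverse transverse Mercator on WGS84 gives φ = -47.59759997°, λ = -20.87900030°.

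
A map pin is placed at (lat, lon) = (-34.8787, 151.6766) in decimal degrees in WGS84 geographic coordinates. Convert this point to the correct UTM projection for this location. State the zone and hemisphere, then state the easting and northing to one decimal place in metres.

Zone 56S: E 379055.9 m, N 6139609.7 m

Longitude 151.6766° lies in the 6° band [150°, 156°), giving zone 56; latitude is south of the equator, so 56S.
Zone 56 central meridian λ₀ = 6×56 − 183 = 153°; Δλ = -1.3234°.
Transverse Mercator on WGS84 with k₀ = 0.9996 gives E = 379055.867 m, N = 6139609.698 m.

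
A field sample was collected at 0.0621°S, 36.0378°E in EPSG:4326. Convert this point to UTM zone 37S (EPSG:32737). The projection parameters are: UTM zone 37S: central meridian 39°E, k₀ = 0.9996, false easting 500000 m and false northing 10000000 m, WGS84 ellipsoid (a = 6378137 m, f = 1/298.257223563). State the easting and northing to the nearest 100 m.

Zone 37 central meridian λ₀ = 6×37 − 183 = 39°; Δλ = -2.9622°.
Transverse Mercator on WGS84 with k₀ = 0.9996 gives E = 170233.568 m, N = 9993126.839 m.

E 170200 m, N 9993100 m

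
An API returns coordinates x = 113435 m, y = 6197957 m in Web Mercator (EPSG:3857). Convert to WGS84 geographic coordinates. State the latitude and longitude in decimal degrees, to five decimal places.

R = 6378137 m. λ = x/R = 1.01900394°.
φ = 2·arctan(exp(y/R)) − 90° = 2·arctan(2.64257) − 90° = 48.54470192°.

lat 48.54470°, lon 1.01900°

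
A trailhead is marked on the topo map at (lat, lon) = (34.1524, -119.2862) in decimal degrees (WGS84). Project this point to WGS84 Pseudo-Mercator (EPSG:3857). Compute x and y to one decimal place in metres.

x -13278879.0 m, y 4049284.0 m

Web Mercator is spherical with R = a = 6378137 m.
x = R·λ = 6378137 × -2.081936942 = -13278879.043 m.
y = R·ln tan(π/4 + φ/2) = 6378137 × 0.634869402 = 4049284.026 m.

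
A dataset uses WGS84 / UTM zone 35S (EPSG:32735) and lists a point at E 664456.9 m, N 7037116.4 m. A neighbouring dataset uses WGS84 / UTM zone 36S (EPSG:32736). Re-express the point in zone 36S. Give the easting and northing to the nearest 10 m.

UTM 35S → geographic: φ = -26.77769972°, λ = 28.65419976°.
UTM 36S (λ₀ = 33°) forward: E = 67738.135 m, N = 7030791.229 m.

E 67740 m, N 7030790 m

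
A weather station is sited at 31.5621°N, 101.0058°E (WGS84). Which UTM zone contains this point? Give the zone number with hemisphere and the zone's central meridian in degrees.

UTM zone = ⌊(λ + 180)/6⌋ + 1; 101.0058° ∈ [96°, 102°) → zone 47.
Hemisphere: N (φ ≥ 0).
Central meridian λ₀ = 6×47 − 183 = 99°.

Zone 47N, central meridian 99°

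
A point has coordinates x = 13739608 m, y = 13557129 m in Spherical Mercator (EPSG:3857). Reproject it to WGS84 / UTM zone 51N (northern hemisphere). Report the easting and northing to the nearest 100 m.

E 511200 m, N 8478300 m

Web Mercator inverse (R = 6378137 m) → φ = 76.38610053°, λ = 123.42499864°.
UTM 51N forward: E = 511166.694 m, N = 8478308.666 m.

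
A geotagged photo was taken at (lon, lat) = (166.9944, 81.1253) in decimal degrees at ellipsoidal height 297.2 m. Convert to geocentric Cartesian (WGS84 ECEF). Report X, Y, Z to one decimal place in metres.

WGS84: a = 6378137 m, e² = 0.006694380; N(φ) = a/√(1−e²sin²φ) = 6399080.429 m.
X = (N+h)·cosφ·cosλ = -961933.271 m; Y = (N+h)·cosφ·sinλ = 222178.825 m; Z = (N(1−e²)+h)·sinφ = 6280439.797 m.

X -961933.3 m, Y 222178.8 m, Z 6280439.8 m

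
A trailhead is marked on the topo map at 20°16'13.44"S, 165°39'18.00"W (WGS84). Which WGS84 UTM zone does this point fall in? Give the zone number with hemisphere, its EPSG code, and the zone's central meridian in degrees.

Zone 3S (EPSG:32703), central meridian -165°

UTM zone = ⌊(λ + 180)/6⌋ + 1; -165.6550° ∈ [-168°, -162°) → zone 3.
Hemisphere: S (φ < 0).
Central meridian λ₀ = 6×3 − 183 = -165°.
EPSG code: 32703.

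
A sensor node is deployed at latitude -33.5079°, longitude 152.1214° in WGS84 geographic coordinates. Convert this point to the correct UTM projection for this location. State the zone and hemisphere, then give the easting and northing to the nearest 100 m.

Zone 56S: E 418400 m, N 6292100 m

Longitude 152.1214° lies in the 6° band [150°, 156°), giving zone 56; latitude is south of the equator, so 56S.
Zone 56 central meridian λ₀ = 6×56 − 183 = 153°; Δλ = -0.8786°.
Transverse Mercator on WGS84 with k₀ = 0.9996 gives E = 418397.064 m, N = 6292059.496 m.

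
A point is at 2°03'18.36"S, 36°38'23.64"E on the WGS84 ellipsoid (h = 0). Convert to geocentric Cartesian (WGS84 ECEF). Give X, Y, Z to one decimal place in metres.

X 5114560.6 m, Y 3803937.0 m, Z -227193.4 m

WGS84: a = 6378137 m, e² = 0.006694380; N(φ) = a/√(1−e²sin²φ) = 6378164.454 m.
X = (N+h)·cosφ·cosλ = 5114560.622 m; Y = (N+h)·cosφ·sinλ = 3803936.974 m; Z = (N(1−e²)+h)·sinφ = -227193.4498 m.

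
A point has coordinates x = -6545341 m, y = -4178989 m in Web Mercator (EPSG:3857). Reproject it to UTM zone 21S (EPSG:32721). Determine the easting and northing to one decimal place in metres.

Web Mercator inverse (R = 6378137 m) → φ = -35.11109663°, λ = -58.79779860°.
UTM 21S forward: E = 336160.768 m, N = 6113157.923 m.

E 336160.8 m, N 6113157.9 m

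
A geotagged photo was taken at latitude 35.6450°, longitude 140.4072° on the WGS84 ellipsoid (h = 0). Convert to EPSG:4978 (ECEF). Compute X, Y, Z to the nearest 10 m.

WGS84: a = 6378137 m, e² = 0.006694380; N(φ) = a/√(1−e²sin²φ) = 6385399.682 m.
X = (N+h)·cosφ·cosλ = -3998649.167 m; Y = (N+h)·cosφ·sinλ = 3307123.991 m; Z = (N(1−e²)+h)·sinφ = 3696253.559 m.

X -3998650 m, Y 3307120 m, Z 3696250 m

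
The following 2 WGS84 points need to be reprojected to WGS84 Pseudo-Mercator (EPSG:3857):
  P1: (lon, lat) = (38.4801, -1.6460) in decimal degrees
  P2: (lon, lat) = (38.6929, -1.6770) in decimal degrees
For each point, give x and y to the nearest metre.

Web Mercator: x = R·λ, y = R·ln tan(π/4+φ/2), R = 6378137 m.
P1 (-1.6460°, 38.4801°) → (4283585.138, -183257.091) m.
P2 (-1.6770°, 38.6929°) → (4307273.925, -186709.446) m.

P1: x 4283585 m, y -183257 m; P2: x 4307274 m, y -186709 m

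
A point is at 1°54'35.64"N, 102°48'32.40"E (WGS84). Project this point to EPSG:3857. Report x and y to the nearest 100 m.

Web Mercator is spherical with R = a = 6378137 m.
x = R·λ = 6378137 × 1.794355551 = 11444645.529 m.
y = R·ln tan(π/4 + φ/2) = 6378137 × 0.033340218 = 212648.480 m.

x 11444600 m, y 212600 m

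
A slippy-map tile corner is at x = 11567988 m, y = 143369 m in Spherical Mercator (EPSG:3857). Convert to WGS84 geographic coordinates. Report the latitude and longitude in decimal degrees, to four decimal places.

lat 1.2878°, lon 103.9170°

R = 6378137 m. λ = x/R = 103.91700427°.
φ = 2·arctan(exp(y/R)) − 90° = 2·arctan(1.02273) − 90° = 1.28779720°.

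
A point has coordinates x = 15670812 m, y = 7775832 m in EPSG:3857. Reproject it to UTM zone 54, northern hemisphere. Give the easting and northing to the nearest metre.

Web Mercator inverse (R = 6378137 m) → φ = 57.07679925°, λ = 140.77329934°.
UTM 54N forward: E = 486256.812 m, N = 6325957.730 m.

E 486257 m, N 6325958 m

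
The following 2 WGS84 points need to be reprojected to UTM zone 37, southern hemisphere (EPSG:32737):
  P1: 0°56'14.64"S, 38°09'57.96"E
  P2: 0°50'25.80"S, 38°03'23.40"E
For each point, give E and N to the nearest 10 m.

P1: E 407220 m, N 9896380 m; P2: E 395020 m, N 9907090 m

UTM zone 37S: λ₀ = 39°, k₀ = 0.9996.
P1 (-0.9374°, 38.1661°) → (407216.848, 9896377.995) m.
P2 (-0.8405°, 38.0565°) → (395018.518, 9907086.749) m.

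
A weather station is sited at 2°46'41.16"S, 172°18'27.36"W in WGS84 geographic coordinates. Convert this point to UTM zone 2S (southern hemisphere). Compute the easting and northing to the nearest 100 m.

Zone 2 central meridian λ₀ = 6×2 − 183 = -171°; Δλ = -1.3076°.
Transverse Mercator on WGS84 with k₀ = 0.9996 gives E = 354654.077 m, N = 9692853.667 m.

E 354700 m, N 9692900 m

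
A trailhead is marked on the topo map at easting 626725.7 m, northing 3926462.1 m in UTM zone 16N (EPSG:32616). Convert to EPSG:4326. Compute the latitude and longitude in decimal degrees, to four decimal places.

Zone 16N: λ₀ = -87°, k₀ = 0.9996, false easting 500000 m.
Meridian distance M = (N − FN)/k₀ = 3928033.3 m.
Inverse transverse Mercator on WGS84 gives φ = 35.47359998°, λ = -85.60319991°.

lat 35.4736°, lon -85.6032°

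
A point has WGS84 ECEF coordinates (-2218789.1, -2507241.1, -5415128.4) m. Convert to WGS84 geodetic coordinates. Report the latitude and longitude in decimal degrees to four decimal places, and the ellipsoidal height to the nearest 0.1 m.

λ = atan2(Y, X) = -131.50730004°; p = √(X²+Y²) = 3348026.7 m.
Bowring's method on WGS84 (a = 6378137 m, b = 6356752.314 m) gives φ = -58.44440005°, h = 3900.571 m.

lat -58.4444°, lon -131.5073°, h 3900.6 m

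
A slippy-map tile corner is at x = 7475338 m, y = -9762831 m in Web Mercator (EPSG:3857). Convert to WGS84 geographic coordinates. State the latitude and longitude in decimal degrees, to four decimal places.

lat -65.5800°, lon 67.1521°

R = 6378137 m. λ = x/R = 67.15210379°.
φ = 2·arctan(exp(y/R)) − 90° = 2·arctan(0.21639) − 90° = -65.57999859°.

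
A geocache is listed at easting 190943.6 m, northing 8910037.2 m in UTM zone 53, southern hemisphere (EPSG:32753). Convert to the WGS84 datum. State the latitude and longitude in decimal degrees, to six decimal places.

Zone 53S: λ₀ = 135°, k₀ = 0.9996, false easting 500000 m, false northing 10000000 m.
Meridian distance M = (N − FN)/k₀ = -1090399.0 m.
Inverse transverse Mercator on WGS84 gives φ = -9.84850036°, λ = 132.18239960°.

lat -9.848500°, lon 132.182400°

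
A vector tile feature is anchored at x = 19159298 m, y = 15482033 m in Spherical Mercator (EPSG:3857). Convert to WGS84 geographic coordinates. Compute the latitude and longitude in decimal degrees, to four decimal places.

R = 6378137 m. λ = x/R = 172.11090226°.
φ = 2·arctan(exp(y/R)) − 90° = 2·arctan(11.32893) − 90° = 79.91119942°.

lat 79.9112°, lon 172.1109°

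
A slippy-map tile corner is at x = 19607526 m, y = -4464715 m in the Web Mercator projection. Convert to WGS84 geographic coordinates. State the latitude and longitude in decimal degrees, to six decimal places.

R = 6378137 m. λ = x/R = 176.13740290°.
φ = 2·arctan(exp(y/R)) − 90° = 2·arctan(0.49658) − 90° = -37.18349801°.

lat -37.183498°, lon 176.137403°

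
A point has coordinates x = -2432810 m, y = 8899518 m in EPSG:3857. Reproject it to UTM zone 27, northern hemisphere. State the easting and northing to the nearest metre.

E 455504 m, N 6893390 m

Web Mercator inverse (R = 6378137 m) → φ = 62.16980051°, λ = -21.85430406°.
UTM 27N forward: E = 455504.031 m, N = 6893389.694 m.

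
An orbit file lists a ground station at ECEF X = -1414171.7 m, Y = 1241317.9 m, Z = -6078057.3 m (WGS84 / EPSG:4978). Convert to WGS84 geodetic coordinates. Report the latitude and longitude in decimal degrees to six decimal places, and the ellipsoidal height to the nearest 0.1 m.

lat -72.906500°, lon 138.724300°, h 4053.0 m

λ = atan2(Y, X) = 138.72430036°; p = √(X²+Y²) = 1881688.5 m.
Bowring's method on WGS84 (a = 6378137 m, b = 6356752.314 m) gives φ = -72.90650039°, h = 4052.991 m.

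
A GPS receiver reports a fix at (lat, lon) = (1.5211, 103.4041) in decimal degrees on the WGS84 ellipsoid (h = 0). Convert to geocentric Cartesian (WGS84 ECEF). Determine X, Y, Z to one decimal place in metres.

WGS84: a = 6378137 m, e² = 0.006694380; N(φ) = a/√(1−e²sin²φ) = 6378152.043 m.
X = (N+h)·cosφ·cosλ = -1478046.324 m; Y = (N+h)·cosφ·sinλ = 6202220.341 m; Z = (N(1−e²)+h)·sinφ = 168175.171 m.

X -1478046.3 m, Y 6202220.3 m, Z 168175.2 m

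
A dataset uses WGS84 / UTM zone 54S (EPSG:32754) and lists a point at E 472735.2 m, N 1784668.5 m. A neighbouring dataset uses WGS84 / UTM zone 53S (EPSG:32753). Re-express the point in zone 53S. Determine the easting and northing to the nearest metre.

E 656847 m, N 1778139 m

UTM 54S → geographic: φ = -74.02770026°, λ = 140.11229910°.
UTM 53S (λ₀ = 135°) forward: E = 656847.399 m, N = 1778139.088 m.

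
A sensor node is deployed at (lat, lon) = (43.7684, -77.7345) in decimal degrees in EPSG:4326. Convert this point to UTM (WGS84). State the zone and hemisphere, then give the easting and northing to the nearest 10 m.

Longitude -77.7345° lies in the 6° band [-78°, -72°), giving zone 18; latitude is north of the equator, so 18N.
Zone 18 central meridian λ₀ = 6×18 − 183 = -75°; Δλ = -2.7345°.
Transverse Mercator on WGS84 with k₀ = 0.9996 gives E = 279909.171 m, N = 4849784.546 m.

Zone 18N: E 279910 m, N 4849780 m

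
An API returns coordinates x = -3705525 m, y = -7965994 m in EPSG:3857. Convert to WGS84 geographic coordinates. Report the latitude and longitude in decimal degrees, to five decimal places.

R = 6378137 m. λ = x/R = -33.28729743°.
φ = 2·arctan(exp(y/R)) − 90° = 2·arctan(0.28680) − 90° = -57.99369896°.

lat -57.99370°, lon -33.28730°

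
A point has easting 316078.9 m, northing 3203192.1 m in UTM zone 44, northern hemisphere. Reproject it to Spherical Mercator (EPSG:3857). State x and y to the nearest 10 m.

x 8806810 m, y 3368460 m

Unproject from UTM 44N (λ₀ = 81°) → φ = 28.94350040°, λ = 79.11289982°.
Web Mercator (R = 6378137 m): x = 8806807.723 m, y = 3368456.866 m.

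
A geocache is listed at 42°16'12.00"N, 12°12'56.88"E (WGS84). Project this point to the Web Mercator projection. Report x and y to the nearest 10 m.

Web Mercator is spherical with R = a = 6378137 m.
x = R·λ = 6378137 × 0.213205931 = 1359856.636 m.
y = R·ln tan(π/4 + φ/2) = 6378137 × 0.815521889 = 5201510.333 m.

x 1359860 m, y 5201510 m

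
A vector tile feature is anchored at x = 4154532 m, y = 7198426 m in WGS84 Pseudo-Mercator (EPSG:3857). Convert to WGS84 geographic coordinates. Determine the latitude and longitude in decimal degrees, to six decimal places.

R = 6378137 m. λ = x/R = 37.32079594°.
φ = 2·arctan(exp(y/R)) − 90° = 2·arctan(3.09135) − 90° = 54.14900123°.

lat 54.149001°, lon 37.320796°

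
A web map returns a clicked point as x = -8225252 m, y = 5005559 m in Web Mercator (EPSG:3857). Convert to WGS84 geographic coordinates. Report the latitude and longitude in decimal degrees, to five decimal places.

lat 40.95400°, lon -73.88870°

R = 6378137 m. λ = x/R = -73.88869587°.
φ = 2·arctan(exp(y/R)) − 90° = 2·arctan(2.19197) − 90° = 40.95399973°.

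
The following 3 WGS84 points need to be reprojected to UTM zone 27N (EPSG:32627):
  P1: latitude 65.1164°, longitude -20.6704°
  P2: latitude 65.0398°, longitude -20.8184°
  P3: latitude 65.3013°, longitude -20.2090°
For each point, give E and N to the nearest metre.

P1: E 515475 m, N 7221468 m; P2: E 508551 m, N 7212903 m; P3: E 536879 m, N 7242266 m

UTM zone 27N: λ₀ = -21°, k₀ = 0.9996.
P1 (65.1164°, -20.6704°) → (515475.114, 7221467.611) m.
P2 (65.0398°, -20.8184°) → (508550.897, 7212902.510) m.
P3 (65.3013°, -20.2090°) → (536879.488, 7242265.836) m.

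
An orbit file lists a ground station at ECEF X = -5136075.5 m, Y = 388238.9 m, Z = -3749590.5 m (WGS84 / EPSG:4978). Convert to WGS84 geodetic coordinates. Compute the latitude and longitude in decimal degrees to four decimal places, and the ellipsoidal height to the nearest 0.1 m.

λ = atan2(Y, X) = 175.67719998°; p = √(X²+Y²) = 5150728.2 m.
Bowring's method on WGS84 (a = 6378137 m, b = 6356752.314 m) gives φ = -36.23690045°, h = 278.103 m.

lat -36.2369°, lon 175.6772°, h 278.1 m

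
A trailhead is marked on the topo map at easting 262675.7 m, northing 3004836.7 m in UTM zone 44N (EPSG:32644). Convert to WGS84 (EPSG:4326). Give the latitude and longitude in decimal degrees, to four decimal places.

Zone 44N: λ₀ = 81°, k₀ = 0.9996, false easting 500000 m.
Meridian distance M = (N − FN)/k₀ = 3006039.1 m.
Inverse transverse Mercator on WGS84 gives φ = 27.14570003°, λ = 78.60529952°.

lat 27.1457°, lon 78.6053°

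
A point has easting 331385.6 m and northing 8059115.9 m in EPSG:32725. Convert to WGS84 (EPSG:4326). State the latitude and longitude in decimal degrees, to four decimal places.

Zone 25S: λ₀ = -33°, k₀ = 0.9996, false easting 500000 m, false northing 10000000 m.
Meridian distance M = (N − FN)/k₀ = -1941660.8 m.
Inverse transverse Mercator on WGS84 gives φ = -17.54800020°, λ = -34.58860000°.

lat -17.5480°, lon -34.5886°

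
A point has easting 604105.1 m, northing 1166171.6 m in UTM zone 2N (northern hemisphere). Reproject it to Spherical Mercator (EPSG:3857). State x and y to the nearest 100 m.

Unproject from UTM 2N (λ₀ = -171°) → φ = 10.54809978°, λ = -170.04850024°.
Web Mercator (R = 6378137 m): x = -18929712.456 m, y = 1180898.664 m.

x -18929700 m, y 1180900 m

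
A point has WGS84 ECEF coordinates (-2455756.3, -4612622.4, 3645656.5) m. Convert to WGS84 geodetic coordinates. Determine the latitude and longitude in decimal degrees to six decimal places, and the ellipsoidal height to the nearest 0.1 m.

λ = atan2(Y, X) = -118.03079978°; p = √(X²+Y²) = 5225612.3 m.
Bowring's method on WGS84 (a = 6378137 m, b = 6356752.314 m) gives φ = 35.08240012°, h = 530.698 m.

lat 35.082400°, lon -118.030800°, h 530.7 m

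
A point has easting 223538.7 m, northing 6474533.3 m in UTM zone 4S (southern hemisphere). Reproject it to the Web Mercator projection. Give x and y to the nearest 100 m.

x -18025000 m, y -3741200 m

Unproject from UTM 4S (λ₀ = -159°) → φ = -31.83139992°, λ = -161.92100037°.
Web Mercator (R = 6378137 m): x = -18024963.310 m, y = -3741199.537 m.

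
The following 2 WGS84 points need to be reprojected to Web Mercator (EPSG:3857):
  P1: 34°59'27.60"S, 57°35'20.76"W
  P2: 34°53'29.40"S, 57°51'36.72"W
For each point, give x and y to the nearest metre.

P1: x -6410789 m, y -4162658 m; P2: x -6440968 m, y -4149146 m

Web Mercator: x = R·λ, y = R·ln tan(π/4+φ/2), R = 6378137 m.
P1 (-34.9910°, -57.5891°) → (-6410789.287, -4162658.147) m.
P2 (-34.8915°, -57.8602°) → (-6440968.001, -4149146.186) m.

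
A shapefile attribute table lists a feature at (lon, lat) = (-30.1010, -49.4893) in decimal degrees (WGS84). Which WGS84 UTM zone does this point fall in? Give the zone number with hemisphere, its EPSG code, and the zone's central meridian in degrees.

Zone 25S (EPSG:32725), central meridian -33°

UTM zone = ⌊(λ + 180)/6⌋ + 1; -30.1010° ∈ [-36°, -30°) → zone 25.
Hemisphere: S (φ < 0).
Central meridian λ₀ = 6×25 − 183 = -33°.
EPSG code: 32725.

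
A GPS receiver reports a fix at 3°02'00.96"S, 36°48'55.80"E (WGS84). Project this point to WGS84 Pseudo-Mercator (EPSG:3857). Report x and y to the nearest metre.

Web Mercator is spherical with R = a = 6378137 m.
x = R·λ = 6378137 × 0.642551691 = 4098282.713 m.
y = R·ln tan(π/4 + φ/2) = 6378137 × -0.052971063 = -337856.697 m.

x 4098283 m, y -337857 m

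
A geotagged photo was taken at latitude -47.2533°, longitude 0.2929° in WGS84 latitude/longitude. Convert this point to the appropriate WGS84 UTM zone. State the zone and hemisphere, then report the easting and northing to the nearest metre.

Longitude 0.2929° lies in the 6° band [0°, 6°), giving zone 31; latitude is south of the equator, so 31S.
Zone 31 central meridian λ₀ = 6×31 − 183 = 3°; Δλ = -2.7071°.
Transverse Mercator on WGS84 with k₀ = 0.9996 gives E = 295171.754 m, N = 4763132.217 m.

Zone 31S: E 295172 m, N 4763132 m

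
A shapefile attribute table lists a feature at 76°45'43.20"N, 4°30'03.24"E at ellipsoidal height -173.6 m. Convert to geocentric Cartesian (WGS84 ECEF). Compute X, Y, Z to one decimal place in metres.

WGS84: a = 6378137 m, e² = 0.006694380; N(φ) = a/√(1−e²sin²φ) = 6398463.069 m.
X = (N+h)·cosφ·cosλ = 1460667.548 m; Y = (N+h)·cosφ·sinλ = 114980.115 m; Z = (N(1−e²)+h)·sinφ = 6186573.730 m.

X 1460667.5 m, Y 114980.1 m, Z 6186573.7 m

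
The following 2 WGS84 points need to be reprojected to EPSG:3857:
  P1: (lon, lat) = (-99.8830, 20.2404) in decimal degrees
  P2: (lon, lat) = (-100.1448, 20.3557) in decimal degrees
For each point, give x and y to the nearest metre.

P1: x -11118925 m, y 2301531 m; P2: x -11148068 m, y 2315216 m

Web Mercator: x = R·λ, y = R·ln tan(π/4+φ/2), R = 6378137 m.
P1 (20.2404°, -99.8830°) → (-11118924.699, 2301531.458) m.
P2 (20.3557°, -100.1448°) → (-11148068.142, 2315216.425) m.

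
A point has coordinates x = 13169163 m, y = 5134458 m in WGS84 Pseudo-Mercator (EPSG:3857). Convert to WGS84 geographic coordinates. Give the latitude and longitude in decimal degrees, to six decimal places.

R = 6378137 m. λ = x/R = 118.30060402°.
φ = 2·arctan(exp(y/R)) − 90° = 2·arctan(2.23672) − 90° = 41.82270232°.

lat 41.822702°, lon 118.300604°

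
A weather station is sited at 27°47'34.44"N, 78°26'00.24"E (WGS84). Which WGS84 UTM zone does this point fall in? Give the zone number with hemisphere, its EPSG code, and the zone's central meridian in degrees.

Zone 44N (EPSG:32644), central meridian 81°

UTM zone = ⌊(λ + 180)/6⌋ + 1; 78.4334° ∈ [78°, 84°) → zone 44.
Hemisphere: N (φ ≥ 0).
Central meridian λ₀ = 6×44 − 183 = 81°.
EPSG code: 32644.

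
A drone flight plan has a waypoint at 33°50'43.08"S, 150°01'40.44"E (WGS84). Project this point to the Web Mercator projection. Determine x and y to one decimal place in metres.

Web Mercator is spherical with R = a = 6378137 m.
x = R·λ = 6378137 × 2.618480825 = 16701029.433 m.
y = R·ln tan(π/4 + φ/2) = 6378137 × -0.628404260 = -4008048.463 m.

x 16701029.4 m, y -4008048.5 m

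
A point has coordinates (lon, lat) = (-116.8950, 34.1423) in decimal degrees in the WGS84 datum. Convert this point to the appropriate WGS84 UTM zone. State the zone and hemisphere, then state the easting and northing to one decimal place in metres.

Zone 11N: E 509680.3 m, N 3777939.1 m

Longitude -116.8950° lies in the 6° band [-120°, -114°), giving zone 11; latitude is north of the equator, so 11N.
Zone 11 central meridian λ₀ = 6×11 − 183 = -117°; Δλ = +0.1050°.
Transverse Mercator on WGS84 with k₀ = 0.9996 gives E = 509680.326 m, N = 3777939.081 m.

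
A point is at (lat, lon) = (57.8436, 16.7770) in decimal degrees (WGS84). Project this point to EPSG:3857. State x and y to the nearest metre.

x 1867607 m, y 7934534 m

Web Mercator is spherical with R = a = 6378137 m.
x = R·λ = 6378137 × 0.292813889 = 1867607.097 m.
y = R·ln tan(π/4 + φ/2) = 6378137 × 1.244020674 = 7934534.291 m.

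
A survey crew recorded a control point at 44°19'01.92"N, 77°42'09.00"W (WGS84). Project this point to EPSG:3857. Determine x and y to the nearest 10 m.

x -8649800 m, y 5514660 m

Web Mercator is spherical with R = a = 6378137 m.
x = R·λ = 6378137 × -1.356164462 = -8649802.733 m.
y = R·ln tan(π/4 + φ/2) = 6378137 × 0.864619489 = 5514661.552 m.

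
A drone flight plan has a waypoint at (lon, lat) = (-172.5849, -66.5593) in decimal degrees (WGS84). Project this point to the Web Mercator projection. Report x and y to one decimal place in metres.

Web Mercator is spherical with R = a = 6378137 m.
x = R·λ = 6378137 × -3.012174744 = -19212063.187 m.
y = R·ln tan(π/4 + φ/2) = 6378137 × -1.572814423 = -10031625.868 m.

x -19212063.2 m, y -10031625.9 m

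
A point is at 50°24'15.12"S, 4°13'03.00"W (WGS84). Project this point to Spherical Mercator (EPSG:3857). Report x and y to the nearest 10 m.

Web Mercator is spherical with R = a = 6378137 m.
x = R·λ = 6378137 × -0.073609261 = -469489.952 m.
y = R·ln tan(π/4 + φ/2) = 6378137 × -1.021704718 = -6516572.667 m.

x -469490 m, y -6516570 m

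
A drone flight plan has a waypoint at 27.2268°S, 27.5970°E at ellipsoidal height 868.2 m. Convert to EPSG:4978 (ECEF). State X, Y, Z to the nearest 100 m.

X 5030400 m, Y 2629500 m, Z -2901000 m

WGS84: a = 6378137 m, e² = 0.006694380; N(φ) = a/√(1−e²sin²φ) = 6382610.418 m.
X = (N+h)·cosφ·cosλ = 5030410.830 m; Y = (N+h)·cosφ·sinλ = 2629499.860 m; Z = (N(1−e²)+h)·sinφ = -2900981.718 m.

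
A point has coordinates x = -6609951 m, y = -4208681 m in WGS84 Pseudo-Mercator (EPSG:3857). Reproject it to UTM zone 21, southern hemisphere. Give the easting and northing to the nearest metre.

Web Mercator inverse (R = 6378137 m) → φ = -35.32899780°, λ = -59.37820011°.
UTM 21S forward: E = 283836.768 m, N = 6087876.231 m.

E 283837 m, N 6087876 m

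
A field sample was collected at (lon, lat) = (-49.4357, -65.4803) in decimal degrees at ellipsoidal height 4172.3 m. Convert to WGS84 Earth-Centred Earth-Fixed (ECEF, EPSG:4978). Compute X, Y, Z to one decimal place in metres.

WGS84: a = 6378137 m, e² = 0.006694380; N(φ) = a/√(1−e²sin²φ) = 6395882.711 m.
X = (N+h)·cosφ·cosλ = 1727239.655 m; Y = (N+h)·cosφ·sinλ = -2017748.124 m; Z = (N(1−e²)+h)·sinφ = -5783934.081 m.

X 1727239.7 m, Y -2017748.1 m, Z -5783934.1 m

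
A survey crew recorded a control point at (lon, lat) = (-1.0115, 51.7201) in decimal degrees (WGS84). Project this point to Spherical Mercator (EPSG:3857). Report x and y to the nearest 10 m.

x -112600 m, y 6749670 m

Web Mercator is spherical with R = a = 6378137 m.
x = R·λ = 6378137 × -0.017654005 = -112599.665 m.
y = R·ln tan(π/4 + φ/2) = 6378137 × 1.058251542 = 6749673.312 m.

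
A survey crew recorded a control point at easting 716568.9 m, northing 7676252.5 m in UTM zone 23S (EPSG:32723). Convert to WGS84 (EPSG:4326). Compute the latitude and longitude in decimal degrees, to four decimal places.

Zone 23S: λ₀ = -45°, k₀ = 0.9996, false easting 500000 m, false northing 10000000 m.
Meridian distance M = (N − FN)/k₀ = -2324677.4 m.
Inverse transverse Mercator on WGS84 gives φ = -21.00170045°, λ = -42.91650040°.

lat -21.0017°, lon -42.9165°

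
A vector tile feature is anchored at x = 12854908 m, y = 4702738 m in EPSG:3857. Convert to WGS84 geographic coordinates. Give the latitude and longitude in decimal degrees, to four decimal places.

R = 6378137 m. λ = x/R = 115.47760332°.
φ = 2·arctan(exp(y/R)) − 90° = 2·arctan(2.09033) − 90° = 38.86769712°.

lat 38.8677°, lon 115.4776°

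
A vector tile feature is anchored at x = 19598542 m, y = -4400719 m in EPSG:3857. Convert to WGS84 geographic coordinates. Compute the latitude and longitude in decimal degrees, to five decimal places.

lat -36.72410°, lon 176.05670°

R = 6378137 m. λ = x/R = 176.05669825°.
φ = 2·arctan(exp(y/R)) − 90° = 2·arctan(0.50159) − 90° = -36.72409754°.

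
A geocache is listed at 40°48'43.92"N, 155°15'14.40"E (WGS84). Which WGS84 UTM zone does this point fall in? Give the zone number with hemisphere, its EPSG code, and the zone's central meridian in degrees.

Zone 56N (EPSG:32656), central meridian 153°

UTM zone = ⌊(λ + 180)/6⌋ + 1; 155.2540° ∈ [150°, 156°) → zone 56.
Hemisphere: N (φ ≥ 0).
Central meridian λ₀ = 6×56 − 183 = 153°.
EPSG code: 32656.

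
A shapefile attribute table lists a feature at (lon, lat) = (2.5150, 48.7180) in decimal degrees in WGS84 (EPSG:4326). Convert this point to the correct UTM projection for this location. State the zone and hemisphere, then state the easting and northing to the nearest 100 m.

Zone 31N: E 464300 m, N 5396200 m

Longitude 2.5150° lies in the 6° band [0°, 6°), giving zone 31; latitude is north of the equator, so 31N.
Zone 31 central meridian λ₀ = 6×31 − 183 = 3°; Δλ = -0.4850°.
Transverse Mercator on WGS84 with k₀ = 0.9996 gives E = 464326.094 m, N = 5396221.414 m.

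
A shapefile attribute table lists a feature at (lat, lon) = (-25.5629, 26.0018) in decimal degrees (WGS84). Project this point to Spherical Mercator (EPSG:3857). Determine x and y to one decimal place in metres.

Web Mercator is spherical with R = a = 6378137 m.
x = R·λ = 6378137 × 0.453817021 = 2894507.136 m.
y = R·ln tan(π/4 + φ/2) = 6378137 × -0.461740502 = -2945044.182 m.

x 2894507.1 m, y -2945044.2 m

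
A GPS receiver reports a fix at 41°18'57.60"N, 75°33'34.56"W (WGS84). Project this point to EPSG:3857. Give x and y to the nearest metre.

Web Mercator is spherical with R = a = 6378137 m.
x = R·λ = 6378137 × -1.318763801 = -8411256.197 m.
y = R·ln tan(π/4 + φ/2) = 6378137 × 0.793188343 = 5059063.919 m.

x -8411256 m, y 5059064 m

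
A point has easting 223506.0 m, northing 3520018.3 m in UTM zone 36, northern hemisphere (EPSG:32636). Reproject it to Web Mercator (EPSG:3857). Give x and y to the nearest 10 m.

Unproject from UTM 36N (λ₀ = 33°) → φ = 31.78230012°, λ = 30.08020031°.
Web Mercator (R = 6378137 m): x = 3348512.581 m, y = 3734767.936 m.

x 3348510 m, y 3734770 m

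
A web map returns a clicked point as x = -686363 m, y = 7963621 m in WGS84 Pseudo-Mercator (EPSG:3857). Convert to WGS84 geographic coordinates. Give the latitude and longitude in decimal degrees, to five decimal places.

lat 57.98240°, lon -6.16570°

R = 6378137 m. λ = x/R = -6.16570373°.
φ = 2·arctan(exp(y/R)) − 90° = 2·arctan(3.48539) − 90° = 57.98239889°.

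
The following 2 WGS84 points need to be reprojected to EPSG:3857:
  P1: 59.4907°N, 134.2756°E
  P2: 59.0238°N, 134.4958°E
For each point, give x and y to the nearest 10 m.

P1: x 14947490 m, y 8287210 m; P2: x 14972000 m, y 8185530 m

Web Mercator: x = R·λ, y = R·ln tan(π/4+φ/2), R = 6378137 m.
P1 (59.4907°, 134.2756°) → (14947491.418, 8287210.418) m.
P2 (59.0238°, 134.4958°) → (14972003.970, 8185532.758) m.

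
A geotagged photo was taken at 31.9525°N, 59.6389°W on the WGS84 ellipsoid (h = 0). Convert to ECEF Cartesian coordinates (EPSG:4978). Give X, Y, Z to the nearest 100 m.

WGS84: a = 6378137 m, e² = 0.006694380; N(φ) = a/√(1−e²sin²φ) = 6384124.581 m.
X = (N+h)·cosφ·cosλ = 2737935.056 m; Y = (N+h)·cosφ·sinλ = -4673964.971 m; Z = (N(1−e²)+h)·sinφ = 3355963.520 m.

X 2737900 m, Y -4674000 m, Z 3356000 m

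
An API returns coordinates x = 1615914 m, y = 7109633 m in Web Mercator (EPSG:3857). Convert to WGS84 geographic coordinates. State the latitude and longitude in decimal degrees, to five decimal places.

lat 53.67920°, lon 14.51600°

R = 6378137 m. λ = x/R = 14.51600244°.
φ = 2·arctan(exp(y/R)) − 90° = 2·arctan(3.04862) − 90° = 53.67919890°.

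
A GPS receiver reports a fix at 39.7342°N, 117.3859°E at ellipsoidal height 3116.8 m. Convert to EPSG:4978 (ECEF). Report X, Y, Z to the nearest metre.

X -2260358 m, Y 4363301 m, Z 4057326 m

WGS84: a = 6378137 m, e² = 0.006694380; N(φ) = a/√(1−e²sin²φ) = 6386878.309 m.
X = (N+h)·cosφ·cosλ = -2260358.223 m; Y = (N+h)·cosφ·sinλ = 4363300.834 m; Z = (N(1−e²)+h)·sinφ = 4057326.240 m.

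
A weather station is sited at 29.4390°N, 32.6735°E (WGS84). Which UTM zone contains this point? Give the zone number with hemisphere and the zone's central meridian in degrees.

Zone 36N, central meridian 33°

UTM zone = ⌊(λ + 180)/6⌋ + 1; 32.6735° ∈ [30°, 36°) → zone 36.
Hemisphere: N (φ ≥ 0).
Central meridian λ₀ = 6×36 − 183 = 33°.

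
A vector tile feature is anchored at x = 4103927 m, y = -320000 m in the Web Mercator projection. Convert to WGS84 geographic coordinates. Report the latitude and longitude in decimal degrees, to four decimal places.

R = 6378137 m. λ = x/R = 36.86620349°.
φ = 2·arctan(exp(y/R)) − 90° = 2·arctan(0.95107) − 90° = -2.87340369°.

lat -2.8734°, lon 36.8662°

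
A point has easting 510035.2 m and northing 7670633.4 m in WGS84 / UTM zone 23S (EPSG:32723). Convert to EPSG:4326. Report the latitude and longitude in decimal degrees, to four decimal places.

Zone 23S: λ₀ = -45°, k₀ = 0.9996, false easting 500000 m, false northing 10000000 m.
Meridian distance M = (N − FN)/k₀ = -2330298.7 m.
Inverse transverse Mercator on WGS84 gives φ = -21.06520028°, λ = -44.90339962°.

lat -21.0652°, lon -44.9034°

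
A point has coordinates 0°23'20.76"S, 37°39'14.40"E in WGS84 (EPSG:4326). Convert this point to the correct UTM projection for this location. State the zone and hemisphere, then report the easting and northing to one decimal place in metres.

Zone 37S: E 350213.5 m, N 9956980.8 m

Longitude 37.6540° lies in the 6° band [36°, 42°), giving zone 37; latitude is south of the equator, so 37S.
Zone 37 central meridian λ₀ = 6×37 − 183 = 39°; Δλ = -1.3460°.
Transverse Mercator on WGS84 with k₀ = 0.9996 gives E = 350213.461 m, N = 9956980.803 m.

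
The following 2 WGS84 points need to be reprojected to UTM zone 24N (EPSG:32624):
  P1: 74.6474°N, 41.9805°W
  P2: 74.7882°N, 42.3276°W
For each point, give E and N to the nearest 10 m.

P1: E 411950 m, N 8286480 m; P2: E 402590 m, N 8302710 m

UTM zone 24N: λ₀ = -39°, k₀ = 0.9996.
P1 (74.6474°, -41.9805°) → (411951.096, 8286475.504) m.
P2 (74.7882°, -42.3276°) → (402586.388, 8302706.250) m.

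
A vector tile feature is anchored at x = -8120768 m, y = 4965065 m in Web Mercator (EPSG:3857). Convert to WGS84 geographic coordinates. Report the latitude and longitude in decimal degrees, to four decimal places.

lat 40.6787°, lon -72.9501°

R = 6378137 m. λ = x/R = -72.95010013°.
φ = 2·arctan(exp(y/R)) − 90° = 2·arctan(2.17810) − 90° = 40.67870084°.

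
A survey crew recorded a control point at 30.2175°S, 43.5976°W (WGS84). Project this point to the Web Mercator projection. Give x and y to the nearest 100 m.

x -4853300 m, y -3531500 m

Web Mercator is spherical with R = a = 6378137 m.
x = R·λ = 6378137 × -0.760921666 = -4853262.632 m.
y = R·ln tan(π/4 + φ/2) = 6378137 × -0.553694314 = -3531538.190 m.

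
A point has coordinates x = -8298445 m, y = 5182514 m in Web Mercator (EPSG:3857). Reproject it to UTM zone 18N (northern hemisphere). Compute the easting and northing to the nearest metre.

Web Mercator inverse (R = 6378137 m) → φ = 42.14359762°, λ = -74.54619978°.
UTM 18N forward: E = 537498.080 m, N = 4665819.546 m.

E 537498 m, N 4665820 m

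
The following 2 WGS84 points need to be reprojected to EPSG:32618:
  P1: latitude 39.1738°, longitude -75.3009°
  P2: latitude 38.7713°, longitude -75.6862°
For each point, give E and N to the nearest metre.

UTM zone 18N: λ₀ = -75°, k₀ = 0.9996.
P1 (39.1738°, -75.3009°) → (474008.380, 4336106.756) m.
P2 (38.7713°, -75.6862°) → (440389.621, 4291621.536) m.

P1: E 474008 m, N 4336107 m; P2: E 440390 m, N 4291622 m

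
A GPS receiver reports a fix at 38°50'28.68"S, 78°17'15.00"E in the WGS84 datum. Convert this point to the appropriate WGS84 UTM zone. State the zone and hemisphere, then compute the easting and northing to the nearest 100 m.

Longitude 78.2875° lies in the 6° band [78°, 84°), giving zone 44; latitude is south of the equator, so 44S.
Zone 44 central meridian λ₀ = 6×44 − 183 = 81°; Δλ = -2.7125°.
Transverse Mercator on WGS84 with k₀ = 0.9996 gives E = 264577.127 m, N = 5697337.824 m.

Zone 44S: E 264600 m, N 5697300 m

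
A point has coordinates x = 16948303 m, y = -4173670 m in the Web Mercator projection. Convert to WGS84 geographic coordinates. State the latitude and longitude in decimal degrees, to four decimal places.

R = 6378137 m. λ = x/R = 152.24919625°.
φ = 2·arctan(exp(y/R)) − 90° = 2·arctan(0.51977) − 90° = -35.07200025°.

lat -35.0720°, lon 152.2492°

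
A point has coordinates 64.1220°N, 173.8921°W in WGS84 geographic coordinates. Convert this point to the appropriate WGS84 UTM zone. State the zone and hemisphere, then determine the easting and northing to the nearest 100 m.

Longitude -173.8921° lies in the 6° band [-174°, -168°), giving zone 2; latitude is north of the equator, so 2N.
Zone 2 central meridian λ₀ = 6×2 − 183 = -171°; Δλ = -2.8921°.
Transverse Mercator on WGS84 with k₀ = 0.9996 gives E = 359195.233 m, N = 7113807.347 m.

Zone 2N: E 359200 m, N 7113800 m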